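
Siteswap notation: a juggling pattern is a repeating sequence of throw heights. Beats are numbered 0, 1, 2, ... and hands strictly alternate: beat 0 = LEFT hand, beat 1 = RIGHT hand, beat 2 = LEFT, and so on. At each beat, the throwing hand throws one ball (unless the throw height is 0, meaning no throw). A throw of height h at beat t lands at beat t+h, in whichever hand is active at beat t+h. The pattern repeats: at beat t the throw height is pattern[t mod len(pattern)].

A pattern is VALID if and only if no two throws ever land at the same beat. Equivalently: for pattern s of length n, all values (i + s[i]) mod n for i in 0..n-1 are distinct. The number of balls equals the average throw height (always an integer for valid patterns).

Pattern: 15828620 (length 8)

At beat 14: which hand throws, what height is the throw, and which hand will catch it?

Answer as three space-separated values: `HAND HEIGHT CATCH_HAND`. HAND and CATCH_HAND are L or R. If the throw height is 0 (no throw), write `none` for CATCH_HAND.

Beat 14: 14 mod 2 = 0, so hand = L
Throw height = pattern[14 mod 8] = pattern[6] = 2
Lands at beat 14+2=16, 16 mod 2 = 0, so catch hand = L

Answer: L 2 L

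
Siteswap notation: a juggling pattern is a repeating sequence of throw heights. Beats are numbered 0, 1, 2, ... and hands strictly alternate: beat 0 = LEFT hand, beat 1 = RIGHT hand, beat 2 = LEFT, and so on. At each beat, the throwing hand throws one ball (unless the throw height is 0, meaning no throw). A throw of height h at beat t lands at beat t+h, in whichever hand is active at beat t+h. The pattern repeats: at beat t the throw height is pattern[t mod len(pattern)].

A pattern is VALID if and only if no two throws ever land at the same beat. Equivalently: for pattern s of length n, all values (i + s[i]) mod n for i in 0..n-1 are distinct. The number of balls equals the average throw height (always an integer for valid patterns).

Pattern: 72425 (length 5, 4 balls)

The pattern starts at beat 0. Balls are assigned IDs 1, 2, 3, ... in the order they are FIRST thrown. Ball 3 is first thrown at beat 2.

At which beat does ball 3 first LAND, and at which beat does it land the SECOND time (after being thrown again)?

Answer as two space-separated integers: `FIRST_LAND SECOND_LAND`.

Beat 0 (L): throw ball1 h=7 -> lands@7:R; in-air after throw: [b1@7:R]
Beat 1 (R): throw ball2 h=2 -> lands@3:R; in-air after throw: [b2@3:R b1@7:R]
Beat 2 (L): throw ball3 h=4 -> lands@6:L; in-air after throw: [b2@3:R b3@6:L b1@7:R]
Beat 3 (R): throw ball2 h=2 -> lands@5:R; in-air after throw: [b2@5:R b3@6:L b1@7:R]
Beat 4 (L): throw ball4 h=5 -> lands@9:R; in-air after throw: [b2@5:R b3@6:L b1@7:R b4@9:R]
Beat 5 (R): throw ball2 h=7 -> lands@12:L; in-air after throw: [b3@6:L b1@7:R b4@9:R b2@12:L]
Beat 6 (L): throw ball3 h=2 -> lands@8:L; in-air after throw: [b1@7:R b3@8:L b4@9:R b2@12:L]
Beat 7 (R): throw ball1 h=4 -> lands@11:R; in-air after throw: [b3@8:L b4@9:R b1@11:R b2@12:L]
Beat 8 (L): throw ball3 h=2 -> lands@10:L; in-air after throw: [b4@9:R b3@10:L b1@11:R b2@12:L]
Ball 3: thrown@2 h=4 -> first land @6; rethrown@6 h=2 -> second land @8

Answer: 6 8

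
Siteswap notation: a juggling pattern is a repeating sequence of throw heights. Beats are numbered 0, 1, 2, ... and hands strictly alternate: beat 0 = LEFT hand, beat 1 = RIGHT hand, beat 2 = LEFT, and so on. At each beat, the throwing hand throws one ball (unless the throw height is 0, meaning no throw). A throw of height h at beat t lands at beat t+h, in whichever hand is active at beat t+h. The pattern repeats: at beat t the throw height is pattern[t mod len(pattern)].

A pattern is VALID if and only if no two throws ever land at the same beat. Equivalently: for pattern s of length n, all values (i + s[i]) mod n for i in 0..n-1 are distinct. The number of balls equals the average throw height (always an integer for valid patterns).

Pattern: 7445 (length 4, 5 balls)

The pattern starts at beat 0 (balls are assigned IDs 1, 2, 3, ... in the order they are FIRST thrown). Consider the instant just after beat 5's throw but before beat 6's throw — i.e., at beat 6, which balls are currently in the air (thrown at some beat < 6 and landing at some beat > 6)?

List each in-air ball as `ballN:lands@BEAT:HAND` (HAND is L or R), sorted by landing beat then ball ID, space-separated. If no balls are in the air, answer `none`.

Beat 0 (L): throw ball1 h=7 -> lands@7:R; in-air after throw: [b1@7:R]
Beat 1 (R): throw ball2 h=4 -> lands@5:R; in-air after throw: [b2@5:R b1@7:R]
Beat 2 (L): throw ball3 h=4 -> lands@6:L; in-air after throw: [b2@5:R b3@6:L b1@7:R]
Beat 3 (R): throw ball4 h=5 -> lands@8:L; in-air after throw: [b2@5:R b3@6:L b1@7:R b4@8:L]
Beat 4 (L): throw ball5 h=7 -> lands@11:R; in-air after throw: [b2@5:R b3@6:L b1@7:R b4@8:L b5@11:R]
Beat 5 (R): throw ball2 h=4 -> lands@9:R; in-air after throw: [b3@6:L b1@7:R b4@8:L b2@9:R b5@11:R]
Beat 6 (L): throw ball3 h=4 -> lands@10:L; in-air after throw: [b1@7:R b4@8:L b2@9:R b3@10:L b5@11:R]

Answer: ball1:lands@7:R ball4:lands@8:L ball2:lands@9:R ball5:lands@11:R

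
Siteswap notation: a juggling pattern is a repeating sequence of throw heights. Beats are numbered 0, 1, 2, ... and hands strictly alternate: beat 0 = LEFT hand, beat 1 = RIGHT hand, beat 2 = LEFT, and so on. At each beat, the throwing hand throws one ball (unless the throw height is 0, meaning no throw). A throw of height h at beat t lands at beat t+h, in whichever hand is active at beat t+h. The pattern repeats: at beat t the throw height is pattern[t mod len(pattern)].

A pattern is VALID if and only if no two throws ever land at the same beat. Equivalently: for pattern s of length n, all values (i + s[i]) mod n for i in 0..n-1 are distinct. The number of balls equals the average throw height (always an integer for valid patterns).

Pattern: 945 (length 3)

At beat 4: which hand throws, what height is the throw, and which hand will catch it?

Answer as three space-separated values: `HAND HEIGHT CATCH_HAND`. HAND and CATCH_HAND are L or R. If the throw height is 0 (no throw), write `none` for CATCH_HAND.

Beat 4: 4 mod 2 = 0, so hand = L
Throw height = pattern[4 mod 3] = pattern[1] = 4
Lands at beat 4+4=8, 8 mod 2 = 0, so catch hand = L

Answer: L 4 L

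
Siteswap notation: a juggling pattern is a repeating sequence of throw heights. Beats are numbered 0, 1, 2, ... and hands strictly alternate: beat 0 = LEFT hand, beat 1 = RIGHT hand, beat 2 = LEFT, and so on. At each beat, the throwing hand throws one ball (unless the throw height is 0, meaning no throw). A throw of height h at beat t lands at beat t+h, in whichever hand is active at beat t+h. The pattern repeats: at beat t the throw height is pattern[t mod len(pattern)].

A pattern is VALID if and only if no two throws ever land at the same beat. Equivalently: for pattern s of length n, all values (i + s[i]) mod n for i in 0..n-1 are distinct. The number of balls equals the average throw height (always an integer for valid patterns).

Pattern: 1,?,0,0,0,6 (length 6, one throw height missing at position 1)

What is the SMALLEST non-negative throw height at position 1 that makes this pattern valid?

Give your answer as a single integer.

Answer: 5

Derivation:
i=0: (0 + 1) mod 6 = 1
i=1: s[i]=? (unknown)
i=2: (2 + 0) mod 6 = 2
i=3: (3 + 0) mod 6 = 3
i=4: (4 + 0) mod 6 = 4
i=5: (5 + 6) mod 6 = 5
Known residues: [1, 2, 3, 4, 5]; need a permutation of 0..5, so missing residue r = 0
Need (1 + s) mod 6 = 0; smallest s = (0 - 1) mod 6 = 5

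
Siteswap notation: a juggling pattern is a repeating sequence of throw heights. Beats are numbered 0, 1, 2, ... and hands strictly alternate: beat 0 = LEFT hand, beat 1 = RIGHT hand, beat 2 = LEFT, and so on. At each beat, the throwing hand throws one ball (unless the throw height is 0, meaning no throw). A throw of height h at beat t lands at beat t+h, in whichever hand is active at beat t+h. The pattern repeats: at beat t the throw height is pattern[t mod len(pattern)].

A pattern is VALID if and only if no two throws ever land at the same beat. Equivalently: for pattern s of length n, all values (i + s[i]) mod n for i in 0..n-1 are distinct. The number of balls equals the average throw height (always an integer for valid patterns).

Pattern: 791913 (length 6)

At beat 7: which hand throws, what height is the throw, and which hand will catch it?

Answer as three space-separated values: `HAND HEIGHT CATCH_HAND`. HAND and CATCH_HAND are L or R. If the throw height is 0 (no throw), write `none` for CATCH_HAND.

Beat 7: 7 mod 2 = 1, so hand = R
Throw height = pattern[7 mod 6] = pattern[1] = 9
Lands at beat 7+9=16, 16 mod 2 = 0, so catch hand = L

Answer: R 9 L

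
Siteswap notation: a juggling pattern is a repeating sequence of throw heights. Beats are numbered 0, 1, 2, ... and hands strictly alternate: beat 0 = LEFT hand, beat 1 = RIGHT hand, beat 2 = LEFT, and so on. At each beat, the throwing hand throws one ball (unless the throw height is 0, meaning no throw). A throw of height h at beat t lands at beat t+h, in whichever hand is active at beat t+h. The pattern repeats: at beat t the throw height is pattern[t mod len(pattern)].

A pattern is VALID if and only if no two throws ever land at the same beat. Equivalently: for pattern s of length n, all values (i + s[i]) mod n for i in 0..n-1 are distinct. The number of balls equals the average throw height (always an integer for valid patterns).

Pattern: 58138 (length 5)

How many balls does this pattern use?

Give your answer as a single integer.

Answer: 5

Derivation:
Pattern = [5, 8, 1, 3, 8], length n = 5
  position 0: throw height = 5, running sum = 5
  position 1: throw height = 8, running sum = 13
  position 2: throw height = 1, running sum = 14
  position 3: throw height = 3, running sum = 17
  position 4: throw height = 8, running sum = 25
Total sum = 25; balls = sum / n = 25 / 5 = 5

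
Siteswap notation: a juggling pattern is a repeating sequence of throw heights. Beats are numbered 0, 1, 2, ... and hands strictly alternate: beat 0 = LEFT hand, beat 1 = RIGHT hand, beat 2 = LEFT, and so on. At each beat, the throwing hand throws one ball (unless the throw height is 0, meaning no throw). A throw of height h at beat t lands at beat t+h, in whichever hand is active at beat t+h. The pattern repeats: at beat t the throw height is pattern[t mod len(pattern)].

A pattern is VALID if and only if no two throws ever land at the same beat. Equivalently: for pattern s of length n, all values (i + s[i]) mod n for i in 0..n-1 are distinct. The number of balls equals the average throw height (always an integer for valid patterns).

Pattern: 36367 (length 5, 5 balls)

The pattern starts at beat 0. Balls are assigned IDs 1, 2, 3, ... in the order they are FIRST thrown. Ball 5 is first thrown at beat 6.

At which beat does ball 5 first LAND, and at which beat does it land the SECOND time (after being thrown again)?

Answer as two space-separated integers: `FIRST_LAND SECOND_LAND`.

Answer: 12 15

Derivation:
Beat 0 (L): throw ball1 h=3 -> lands@3:R; in-air after throw: [b1@3:R]
Beat 1 (R): throw ball2 h=6 -> lands@7:R; in-air after throw: [b1@3:R b2@7:R]
Beat 2 (L): throw ball3 h=3 -> lands@5:R; in-air after throw: [b1@3:R b3@5:R b2@7:R]
Beat 3 (R): throw ball1 h=6 -> lands@9:R; in-air after throw: [b3@5:R b2@7:R b1@9:R]
Beat 4 (L): throw ball4 h=7 -> lands@11:R; in-air after throw: [b3@5:R b2@7:R b1@9:R b4@11:R]
Beat 5 (R): throw ball3 h=3 -> lands@8:L; in-air after throw: [b2@7:R b3@8:L b1@9:R b4@11:R]
Beat 6 (L): throw ball5 h=6 -> lands@12:L; in-air after throw: [b2@7:R b3@8:L b1@9:R b4@11:R b5@12:L]
Beat 7 (R): throw ball2 h=3 -> lands@10:L; in-air after throw: [b3@8:L b1@9:R b2@10:L b4@11:R b5@12:L]
Beat 8 (L): throw ball3 h=6 -> lands@14:L; in-air after throw: [b1@9:R b2@10:L b4@11:R b5@12:L b3@14:L]
Beat 9 (R): throw ball1 h=7 -> lands@16:L; in-air after throw: [b2@10:L b4@11:R b5@12:L b3@14:L b1@16:L]
Beat 10 (L): throw ball2 h=3 -> lands@13:R; in-air after throw: [b4@11:R b5@12:L b2@13:R b3@14:L b1@16:L]
Beat 11 (R): throw ball4 h=6 -> lands@17:R; in-air after throw: [b5@12:L b2@13:R b3@14:L b1@16:L b4@17:R]
Beat 12 (L): throw ball5 h=3 -> lands@15:R; in-air after throw: [b2@13:R b3@14:L b5@15:R b1@16:L b4@17:R]
Beat 13 (R): throw ball2 h=6 -> lands@19:R; in-air after throw: [b3@14:L b5@15:R b1@16:L b4@17:R b2@19:R]
Beat 14 (L): throw ball3 h=7 -> lands@21:R; in-air after throw: [b5@15:R b1@16:L b4@17:R b2@19:R b3@21:R]
Beat 15 (R): throw ball5 h=3 -> lands@18:L; in-air after throw: [b1@16:L b4@17:R b5@18:L b2@19:R b3@21:R]
Ball 5: thrown@6 h=6 -> first land @12; rethrown@12 h=3 -> second land @15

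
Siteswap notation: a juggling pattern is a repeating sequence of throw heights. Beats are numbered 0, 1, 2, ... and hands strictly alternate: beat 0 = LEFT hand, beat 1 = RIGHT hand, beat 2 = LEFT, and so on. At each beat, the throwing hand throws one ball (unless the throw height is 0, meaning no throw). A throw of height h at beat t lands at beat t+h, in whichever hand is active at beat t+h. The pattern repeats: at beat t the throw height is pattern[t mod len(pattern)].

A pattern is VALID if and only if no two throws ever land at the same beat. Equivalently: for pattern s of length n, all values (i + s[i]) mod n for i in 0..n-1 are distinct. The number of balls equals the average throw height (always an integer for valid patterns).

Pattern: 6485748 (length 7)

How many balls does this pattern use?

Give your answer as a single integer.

Pattern = [6, 4, 8, 5, 7, 4, 8], length n = 7
  position 0: throw height = 6, running sum = 6
  position 1: throw height = 4, running sum = 10
  position 2: throw height = 8, running sum = 18
  position 3: throw height = 5, running sum = 23
  position 4: throw height = 7, running sum = 30
  position 5: throw height = 4, running sum = 34
  position 6: throw height = 8, running sum = 42
Total sum = 42; balls = sum / n = 42 / 7 = 6

Answer: 6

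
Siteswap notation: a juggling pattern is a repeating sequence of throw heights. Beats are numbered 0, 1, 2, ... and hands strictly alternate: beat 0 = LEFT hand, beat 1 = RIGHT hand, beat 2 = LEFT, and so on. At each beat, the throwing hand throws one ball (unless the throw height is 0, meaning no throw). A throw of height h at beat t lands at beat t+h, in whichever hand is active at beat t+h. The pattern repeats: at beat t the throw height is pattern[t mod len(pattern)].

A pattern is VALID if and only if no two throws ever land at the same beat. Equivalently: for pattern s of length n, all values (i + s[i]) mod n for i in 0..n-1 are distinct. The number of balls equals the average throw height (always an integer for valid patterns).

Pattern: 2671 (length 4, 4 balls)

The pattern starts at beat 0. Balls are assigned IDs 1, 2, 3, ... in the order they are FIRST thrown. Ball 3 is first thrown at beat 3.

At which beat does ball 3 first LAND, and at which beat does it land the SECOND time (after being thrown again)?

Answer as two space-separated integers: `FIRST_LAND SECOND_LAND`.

Answer: 4 6

Derivation:
Beat 0 (L): throw ball1 h=2 -> lands@2:L; in-air after throw: [b1@2:L]
Beat 1 (R): throw ball2 h=6 -> lands@7:R; in-air after throw: [b1@2:L b2@7:R]
Beat 2 (L): throw ball1 h=7 -> lands@9:R; in-air after throw: [b2@7:R b1@9:R]
Beat 3 (R): throw ball3 h=1 -> lands@4:L; in-air after throw: [b3@4:L b2@7:R b1@9:R]
Beat 4 (L): throw ball3 h=2 -> lands@6:L; in-air after throw: [b3@6:L b2@7:R b1@9:R]
Beat 5 (R): throw ball4 h=6 -> lands@11:R; in-air after throw: [b3@6:L b2@7:R b1@9:R b4@11:R]
Beat 6 (L): throw ball3 h=7 -> lands@13:R; in-air after throw: [b2@7:R b1@9:R b4@11:R b3@13:R]
Ball 3: thrown@3 h=1 -> first land @4; rethrown@4 h=2 -> second land @6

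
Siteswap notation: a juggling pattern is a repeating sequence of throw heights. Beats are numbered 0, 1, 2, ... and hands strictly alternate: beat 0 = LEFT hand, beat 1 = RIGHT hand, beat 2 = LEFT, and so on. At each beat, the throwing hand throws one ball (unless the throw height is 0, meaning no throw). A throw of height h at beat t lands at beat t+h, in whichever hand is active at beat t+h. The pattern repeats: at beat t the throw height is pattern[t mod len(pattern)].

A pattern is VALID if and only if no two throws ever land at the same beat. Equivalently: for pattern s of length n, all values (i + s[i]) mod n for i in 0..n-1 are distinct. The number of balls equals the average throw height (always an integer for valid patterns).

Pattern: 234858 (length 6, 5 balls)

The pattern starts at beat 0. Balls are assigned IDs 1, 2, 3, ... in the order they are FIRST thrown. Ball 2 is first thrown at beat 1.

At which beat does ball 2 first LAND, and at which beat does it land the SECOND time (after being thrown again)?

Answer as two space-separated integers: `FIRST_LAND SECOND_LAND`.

Beat 0 (L): throw ball1 h=2 -> lands@2:L; in-air after throw: [b1@2:L]
Beat 1 (R): throw ball2 h=3 -> lands@4:L; in-air after throw: [b1@2:L b2@4:L]
Beat 2 (L): throw ball1 h=4 -> lands@6:L; in-air after throw: [b2@4:L b1@6:L]
Beat 3 (R): throw ball3 h=8 -> lands@11:R; in-air after throw: [b2@4:L b1@6:L b3@11:R]
Beat 4 (L): throw ball2 h=5 -> lands@9:R; in-air after throw: [b1@6:L b2@9:R b3@11:R]
Beat 5 (R): throw ball4 h=8 -> lands@13:R; in-air after throw: [b1@6:L b2@9:R b3@11:R b4@13:R]
Beat 6 (L): throw ball1 h=2 -> lands@8:L; in-air after throw: [b1@8:L b2@9:R b3@11:R b4@13:R]
Beat 7 (R): throw ball5 h=3 -> lands@10:L; in-air after throw: [b1@8:L b2@9:R b5@10:L b3@11:R b4@13:R]
Beat 8 (L): throw ball1 h=4 -> lands@12:L; in-air after throw: [b2@9:R b5@10:L b3@11:R b1@12:L b4@13:R]
Beat 9 (R): throw ball2 h=8 -> lands@17:R; in-air after throw: [b5@10:L b3@11:R b1@12:L b4@13:R b2@17:R]
Ball 2: thrown@1 h=3 -> first land @4; rethrown@4 h=5 -> second land @9

Answer: 4 9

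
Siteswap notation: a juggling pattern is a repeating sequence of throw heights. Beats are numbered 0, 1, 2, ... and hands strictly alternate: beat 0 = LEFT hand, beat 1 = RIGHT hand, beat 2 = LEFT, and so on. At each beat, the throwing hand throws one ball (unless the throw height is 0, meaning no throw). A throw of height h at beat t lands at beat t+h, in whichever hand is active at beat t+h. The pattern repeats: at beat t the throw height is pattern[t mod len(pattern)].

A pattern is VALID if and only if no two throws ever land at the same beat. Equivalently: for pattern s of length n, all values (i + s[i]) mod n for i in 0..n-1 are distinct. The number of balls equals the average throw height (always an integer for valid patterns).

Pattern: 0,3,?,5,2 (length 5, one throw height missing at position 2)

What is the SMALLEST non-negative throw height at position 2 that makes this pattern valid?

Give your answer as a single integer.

Answer: 0

Derivation:
i=0: (0 + 0) mod 5 = 0
i=1: (1 + 3) mod 5 = 4
i=2: s[i]=? (unknown)
i=3: (3 + 5) mod 5 = 3
i=4: (4 + 2) mod 5 = 1
Known residues: [0, 1, 3, 4]; need a permutation of 0..4, so missing residue r = 2
Need (2 + s) mod 5 = 2; smallest s = (2 - 2) mod 5 = 0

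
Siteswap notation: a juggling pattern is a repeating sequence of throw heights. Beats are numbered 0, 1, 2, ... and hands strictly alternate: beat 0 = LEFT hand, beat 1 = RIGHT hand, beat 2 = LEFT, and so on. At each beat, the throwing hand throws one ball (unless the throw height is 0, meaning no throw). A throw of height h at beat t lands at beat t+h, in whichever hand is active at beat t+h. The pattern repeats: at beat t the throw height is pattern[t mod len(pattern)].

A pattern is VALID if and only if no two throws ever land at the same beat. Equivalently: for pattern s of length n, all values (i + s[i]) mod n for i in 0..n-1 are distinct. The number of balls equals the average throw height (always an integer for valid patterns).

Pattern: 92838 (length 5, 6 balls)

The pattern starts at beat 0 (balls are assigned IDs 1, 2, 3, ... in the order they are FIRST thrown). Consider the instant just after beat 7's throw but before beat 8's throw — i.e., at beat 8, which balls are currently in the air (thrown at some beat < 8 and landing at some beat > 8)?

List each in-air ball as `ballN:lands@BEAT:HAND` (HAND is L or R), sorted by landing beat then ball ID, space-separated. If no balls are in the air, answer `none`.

Answer: ball1:lands@9:R ball3:lands@10:L ball4:lands@12:L ball5:lands@14:L ball6:lands@15:R

Derivation:
Beat 0 (L): throw ball1 h=9 -> lands@9:R; in-air after throw: [b1@9:R]
Beat 1 (R): throw ball2 h=2 -> lands@3:R; in-air after throw: [b2@3:R b1@9:R]
Beat 2 (L): throw ball3 h=8 -> lands@10:L; in-air after throw: [b2@3:R b1@9:R b3@10:L]
Beat 3 (R): throw ball2 h=3 -> lands@6:L; in-air after throw: [b2@6:L b1@9:R b3@10:L]
Beat 4 (L): throw ball4 h=8 -> lands@12:L; in-air after throw: [b2@6:L b1@9:R b3@10:L b4@12:L]
Beat 5 (R): throw ball5 h=9 -> lands@14:L; in-air after throw: [b2@6:L b1@9:R b3@10:L b4@12:L b5@14:L]
Beat 6 (L): throw ball2 h=2 -> lands@8:L; in-air after throw: [b2@8:L b1@9:R b3@10:L b4@12:L b5@14:L]
Beat 7 (R): throw ball6 h=8 -> lands@15:R; in-air after throw: [b2@8:L b1@9:R b3@10:L b4@12:L b5@14:L b6@15:R]
Beat 8 (L): throw ball2 h=3 -> lands@11:R; in-air after throw: [b1@9:R b3@10:L b2@11:R b4@12:L b5@14:L b6@15:R]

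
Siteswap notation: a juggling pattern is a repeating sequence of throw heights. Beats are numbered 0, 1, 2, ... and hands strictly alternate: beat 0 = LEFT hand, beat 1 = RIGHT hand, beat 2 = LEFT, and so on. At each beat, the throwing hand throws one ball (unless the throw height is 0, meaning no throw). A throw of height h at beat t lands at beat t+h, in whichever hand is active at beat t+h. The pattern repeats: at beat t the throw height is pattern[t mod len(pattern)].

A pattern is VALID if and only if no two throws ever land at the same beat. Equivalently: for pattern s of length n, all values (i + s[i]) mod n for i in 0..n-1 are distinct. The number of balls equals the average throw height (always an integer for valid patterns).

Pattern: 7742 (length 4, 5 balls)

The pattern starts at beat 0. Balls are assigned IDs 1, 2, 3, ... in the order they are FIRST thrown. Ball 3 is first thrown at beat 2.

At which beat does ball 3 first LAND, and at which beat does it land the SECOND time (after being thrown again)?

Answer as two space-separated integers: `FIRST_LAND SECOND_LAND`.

Answer: 6 10

Derivation:
Beat 0 (L): throw ball1 h=7 -> lands@7:R; in-air after throw: [b1@7:R]
Beat 1 (R): throw ball2 h=7 -> lands@8:L; in-air after throw: [b1@7:R b2@8:L]
Beat 2 (L): throw ball3 h=4 -> lands@6:L; in-air after throw: [b3@6:L b1@7:R b2@8:L]
Beat 3 (R): throw ball4 h=2 -> lands@5:R; in-air after throw: [b4@5:R b3@6:L b1@7:R b2@8:L]
Beat 4 (L): throw ball5 h=7 -> lands@11:R; in-air after throw: [b4@5:R b3@6:L b1@7:R b2@8:L b5@11:R]
Beat 5 (R): throw ball4 h=7 -> lands@12:L; in-air after throw: [b3@6:L b1@7:R b2@8:L b5@11:R b4@12:L]
Beat 6 (L): throw ball3 h=4 -> lands@10:L; in-air after throw: [b1@7:R b2@8:L b3@10:L b5@11:R b4@12:L]
Beat 7 (R): throw ball1 h=2 -> lands@9:R; in-air after throw: [b2@8:L b1@9:R b3@10:L b5@11:R b4@12:L]
Beat 8 (L): throw ball2 h=7 -> lands@15:R; in-air after throw: [b1@9:R b3@10:L b5@11:R b4@12:L b2@15:R]
Beat 9 (R): throw ball1 h=7 -> lands@16:L; in-air after throw: [b3@10:L b5@11:R b4@12:L b2@15:R b1@16:L]
Beat 10 (L): throw ball3 h=4 -> lands@14:L; in-air after throw: [b5@11:R b4@12:L b3@14:L b2@15:R b1@16:L]
Ball 3: thrown@2 h=4 -> first land @6; rethrown@6 h=4 -> second land @10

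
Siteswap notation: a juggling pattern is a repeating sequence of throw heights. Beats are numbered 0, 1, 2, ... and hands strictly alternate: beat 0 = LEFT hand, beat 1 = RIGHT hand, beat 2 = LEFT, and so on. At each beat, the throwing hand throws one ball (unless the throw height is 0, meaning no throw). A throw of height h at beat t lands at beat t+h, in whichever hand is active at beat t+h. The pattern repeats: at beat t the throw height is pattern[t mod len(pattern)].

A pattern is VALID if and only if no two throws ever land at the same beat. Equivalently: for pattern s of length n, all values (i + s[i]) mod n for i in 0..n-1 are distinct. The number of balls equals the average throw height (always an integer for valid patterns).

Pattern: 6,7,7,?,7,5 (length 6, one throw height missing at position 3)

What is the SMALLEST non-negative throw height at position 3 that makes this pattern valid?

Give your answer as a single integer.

Answer: 4

Derivation:
i=0: (0 + 6) mod 6 = 0
i=1: (1 + 7) mod 6 = 2
i=2: (2 + 7) mod 6 = 3
i=3: s[i]=? (unknown)
i=4: (4 + 7) mod 6 = 5
i=5: (5 + 5) mod 6 = 4
Known residues: [0, 2, 3, 4, 5]; need a permutation of 0..5, so missing residue r = 1
Need (3 + s) mod 6 = 1; smallest s = (1 - 3) mod 6 = 4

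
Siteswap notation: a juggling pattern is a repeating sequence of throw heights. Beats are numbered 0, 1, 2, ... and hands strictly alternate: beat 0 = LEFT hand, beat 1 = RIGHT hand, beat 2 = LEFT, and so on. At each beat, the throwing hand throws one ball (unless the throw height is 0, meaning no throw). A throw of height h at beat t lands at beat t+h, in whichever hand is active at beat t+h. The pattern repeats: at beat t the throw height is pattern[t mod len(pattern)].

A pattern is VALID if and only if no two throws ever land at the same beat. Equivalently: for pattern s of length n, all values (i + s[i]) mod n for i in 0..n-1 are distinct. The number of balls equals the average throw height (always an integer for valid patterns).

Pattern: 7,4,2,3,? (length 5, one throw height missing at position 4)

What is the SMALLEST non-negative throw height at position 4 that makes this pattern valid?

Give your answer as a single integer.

Answer: 4

Derivation:
i=0: (0 + 7) mod 5 = 2
i=1: (1 + 4) mod 5 = 0
i=2: (2 + 2) mod 5 = 4
i=3: (3 + 3) mod 5 = 1
i=4: s[i]=? (unknown)
Known residues: [0, 1, 2, 4]; need a permutation of 0..4, so missing residue r = 3
Need (4 + s) mod 5 = 3; smallest s = (3 - 4) mod 5 = 4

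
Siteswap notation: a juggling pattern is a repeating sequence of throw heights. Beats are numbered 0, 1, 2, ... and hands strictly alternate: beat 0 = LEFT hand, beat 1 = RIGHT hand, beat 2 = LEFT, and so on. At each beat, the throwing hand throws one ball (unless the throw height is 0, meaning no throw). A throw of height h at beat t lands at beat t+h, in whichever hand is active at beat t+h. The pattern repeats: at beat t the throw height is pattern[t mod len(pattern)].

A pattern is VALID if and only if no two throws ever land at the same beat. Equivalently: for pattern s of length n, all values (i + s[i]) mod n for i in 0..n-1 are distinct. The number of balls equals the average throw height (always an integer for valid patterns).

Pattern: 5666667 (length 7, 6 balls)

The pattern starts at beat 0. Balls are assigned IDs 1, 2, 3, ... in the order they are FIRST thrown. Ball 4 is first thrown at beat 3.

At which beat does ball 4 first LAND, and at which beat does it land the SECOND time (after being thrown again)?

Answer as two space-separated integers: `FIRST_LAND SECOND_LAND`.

Answer: 9 15

Derivation:
Beat 0 (L): throw ball1 h=5 -> lands@5:R; in-air after throw: [b1@5:R]
Beat 1 (R): throw ball2 h=6 -> lands@7:R; in-air after throw: [b1@5:R b2@7:R]
Beat 2 (L): throw ball3 h=6 -> lands@8:L; in-air after throw: [b1@5:R b2@7:R b3@8:L]
Beat 3 (R): throw ball4 h=6 -> lands@9:R; in-air after throw: [b1@5:R b2@7:R b3@8:L b4@9:R]
Beat 4 (L): throw ball5 h=6 -> lands@10:L; in-air after throw: [b1@5:R b2@7:R b3@8:L b4@9:R b5@10:L]
Beat 5 (R): throw ball1 h=6 -> lands@11:R; in-air after throw: [b2@7:R b3@8:L b4@9:R b5@10:L b1@11:R]
Beat 6 (L): throw ball6 h=7 -> lands@13:R; in-air after throw: [b2@7:R b3@8:L b4@9:R b5@10:L b1@11:R b6@13:R]
Beat 7 (R): throw ball2 h=5 -> lands@12:L; in-air after throw: [b3@8:L b4@9:R b5@10:L b1@11:R b2@12:L b6@13:R]
Beat 8 (L): throw ball3 h=6 -> lands@14:L; in-air after throw: [b4@9:R b5@10:L b1@11:R b2@12:L b6@13:R b3@14:L]
Beat 9 (R): throw ball4 h=6 -> lands@15:R; in-air after throw: [b5@10:L b1@11:R b2@12:L b6@13:R b3@14:L b4@15:R]
Beat 10 (L): throw ball5 h=6 -> lands@16:L; in-air after throw: [b1@11:R b2@12:L b6@13:R b3@14:L b4@15:R b5@16:L]
Beat 11 (R): throw ball1 h=6 -> lands@17:R; in-air after throw: [b2@12:L b6@13:R b3@14:L b4@15:R b5@16:L b1@17:R]
Beat 12 (L): throw ball2 h=6 -> lands@18:L; in-air after throw: [b6@13:R b3@14:L b4@15:R b5@16:L b1@17:R b2@18:L]
Beat 13 (R): throw ball6 h=7 -> lands@20:L; in-air after throw: [b3@14:L b4@15:R b5@16:L b1@17:R b2@18:L b6@20:L]
Beat 14 (L): throw ball3 h=5 -> lands@19:R; in-air after throw: [b4@15:R b5@16:L b1@17:R b2@18:L b3@19:R b6@20:L]
Beat 15 (R): throw ball4 h=6 -> lands@21:R; in-air after throw: [b5@16:L b1@17:R b2@18:L b3@19:R b6@20:L b4@21:R]
Ball 4: thrown@3 h=6 -> first land @9; rethrown@9 h=6 -> second land @15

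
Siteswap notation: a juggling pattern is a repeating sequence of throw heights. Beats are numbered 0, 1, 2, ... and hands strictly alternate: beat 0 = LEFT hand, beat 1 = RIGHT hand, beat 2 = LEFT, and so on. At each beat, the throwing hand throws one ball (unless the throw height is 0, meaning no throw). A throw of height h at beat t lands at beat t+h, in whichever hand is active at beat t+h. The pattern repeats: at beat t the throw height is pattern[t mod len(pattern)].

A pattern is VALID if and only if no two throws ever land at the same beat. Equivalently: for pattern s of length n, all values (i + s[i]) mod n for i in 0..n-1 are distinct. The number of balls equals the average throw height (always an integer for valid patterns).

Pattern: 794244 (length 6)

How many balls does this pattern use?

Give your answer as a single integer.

Pattern = [7, 9, 4, 2, 4, 4], length n = 6
  position 0: throw height = 7, running sum = 7
  position 1: throw height = 9, running sum = 16
  position 2: throw height = 4, running sum = 20
  position 3: throw height = 2, running sum = 22
  position 4: throw height = 4, running sum = 26
  position 5: throw height = 4, running sum = 30
Total sum = 30; balls = sum / n = 30 / 6 = 5

Answer: 5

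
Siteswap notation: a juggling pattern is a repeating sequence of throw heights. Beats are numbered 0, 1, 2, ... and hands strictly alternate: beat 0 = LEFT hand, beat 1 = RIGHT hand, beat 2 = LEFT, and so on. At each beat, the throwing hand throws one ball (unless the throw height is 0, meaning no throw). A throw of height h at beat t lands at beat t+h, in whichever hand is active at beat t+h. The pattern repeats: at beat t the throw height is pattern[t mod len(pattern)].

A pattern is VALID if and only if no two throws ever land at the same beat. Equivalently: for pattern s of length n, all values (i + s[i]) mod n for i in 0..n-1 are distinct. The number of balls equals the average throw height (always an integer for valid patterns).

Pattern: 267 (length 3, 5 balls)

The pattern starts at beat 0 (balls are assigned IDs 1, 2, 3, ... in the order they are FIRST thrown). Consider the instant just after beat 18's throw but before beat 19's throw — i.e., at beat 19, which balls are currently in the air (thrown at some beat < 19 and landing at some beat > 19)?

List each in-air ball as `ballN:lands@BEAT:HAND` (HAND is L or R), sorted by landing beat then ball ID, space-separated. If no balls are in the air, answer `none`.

Beat 0 (L): throw ball1 h=2 -> lands@2:L; in-air after throw: [b1@2:L]
Beat 1 (R): throw ball2 h=6 -> lands@7:R; in-air after throw: [b1@2:L b2@7:R]
Beat 2 (L): throw ball1 h=7 -> lands@9:R; in-air after throw: [b2@7:R b1@9:R]
Beat 3 (R): throw ball3 h=2 -> lands@5:R; in-air after throw: [b3@5:R b2@7:R b1@9:R]
Beat 4 (L): throw ball4 h=6 -> lands@10:L; in-air after throw: [b3@5:R b2@7:R b1@9:R b4@10:L]
Beat 5 (R): throw ball3 h=7 -> lands@12:L; in-air after throw: [b2@7:R b1@9:R b4@10:L b3@12:L]
Beat 6 (L): throw ball5 h=2 -> lands@8:L; in-air after throw: [b2@7:R b5@8:L b1@9:R b4@10:L b3@12:L]
Beat 7 (R): throw ball2 h=6 -> lands@13:R; in-air after throw: [b5@8:L b1@9:R b4@10:L b3@12:L b2@13:R]
Beat 8 (L): throw ball5 h=7 -> lands@15:R; in-air after throw: [b1@9:R b4@10:L b3@12:L b2@13:R b5@15:R]
Beat 9 (R): throw ball1 h=2 -> lands@11:R; in-air after throw: [b4@10:L b1@11:R b3@12:L b2@13:R b5@15:R]
Beat 10 (L): throw ball4 h=6 -> lands@16:L; in-air after throw: [b1@11:R b3@12:L b2@13:R b5@15:R b4@16:L]
Beat 11 (R): throw ball1 h=7 -> lands@18:L; in-air after throw: [b3@12:L b2@13:R b5@15:R b4@16:L b1@18:L]
Beat 12 (L): throw ball3 h=2 -> lands@14:L; in-air after throw: [b2@13:R b3@14:L b5@15:R b4@16:L b1@18:L]
Beat 13 (R): throw ball2 h=6 -> lands@19:R; in-air after throw: [b3@14:L b5@15:R b4@16:L b1@18:L b2@19:R]
Beat 14 (L): throw ball3 h=7 -> lands@21:R; in-air after throw: [b5@15:R b4@16:L b1@18:L b2@19:R b3@21:R]
Beat 15 (R): throw ball5 h=2 -> lands@17:R; in-air after throw: [b4@16:L b5@17:R b1@18:L b2@19:R b3@21:R]
Beat 16 (L): throw ball4 h=6 -> lands@22:L; in-air after throw: [b5@17:R b1@18:L b2@19:R b3@21:R b4@22:L]
Beat 17 (R): throw ball5 h=7 -> lands@24:L; in-air after throw: [b1@18:L b2@19:R b3@21:R b4@22:L b5@24:L]
Beat 18 (L): throw ball1 h=2 -> lands@20:L; in-air after throw: [b2@19:R b1@20:L b3@21:R b4@22:L b5@24:L]
Beat 19 (R): throw ball2 h=6 -> lands@25:R; in-air after throw: [b1@20:L b3@21:R b4@22:L b5@24:L b2@25:R]

Answer: ball1:lands@20:L ball3:lands@21:R ball4:lands@22:L ball5:lands@24:L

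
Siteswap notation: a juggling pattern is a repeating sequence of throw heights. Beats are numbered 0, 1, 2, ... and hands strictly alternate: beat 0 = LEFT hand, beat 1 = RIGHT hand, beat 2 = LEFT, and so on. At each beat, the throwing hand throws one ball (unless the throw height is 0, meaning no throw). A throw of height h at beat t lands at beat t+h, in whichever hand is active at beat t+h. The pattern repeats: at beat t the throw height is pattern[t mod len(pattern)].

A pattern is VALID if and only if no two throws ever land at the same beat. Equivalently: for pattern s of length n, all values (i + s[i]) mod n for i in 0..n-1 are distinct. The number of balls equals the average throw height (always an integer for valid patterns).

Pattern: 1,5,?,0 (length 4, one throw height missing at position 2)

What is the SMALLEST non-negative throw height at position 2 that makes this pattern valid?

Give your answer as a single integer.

i=0: (0 + 1) mod 4 = 1
i=1: (1 + 5) mod 4 = 2
i=2: s[i]=? (unknown)
i=3: (3 + 0) mod 4 = 3
Known residues: [1, 2, 3]; need a permutation of 0..3, so missing residue r = 0
Need (2 + s) mod 4 = 0; smallest s = (0 - 2) mod 4 = 2

Answer: 2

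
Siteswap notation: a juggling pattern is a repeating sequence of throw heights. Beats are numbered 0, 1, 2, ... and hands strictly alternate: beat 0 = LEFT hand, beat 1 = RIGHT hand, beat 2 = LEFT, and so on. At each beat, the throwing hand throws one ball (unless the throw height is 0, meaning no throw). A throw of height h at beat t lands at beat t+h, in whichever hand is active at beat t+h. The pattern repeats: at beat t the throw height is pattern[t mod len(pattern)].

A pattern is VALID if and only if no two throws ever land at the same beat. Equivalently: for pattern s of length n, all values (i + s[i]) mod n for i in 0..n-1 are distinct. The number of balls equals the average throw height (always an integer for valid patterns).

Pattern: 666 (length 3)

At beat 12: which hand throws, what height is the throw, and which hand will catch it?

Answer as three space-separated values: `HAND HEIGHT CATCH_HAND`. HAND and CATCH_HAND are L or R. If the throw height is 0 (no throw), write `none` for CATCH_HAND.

Beat 12: 12 mod 2 = 0, so hand = L
Throw height = pattern[12 mod 3] = pattern[0] = 6
Lands at beat 12+6=18, 18 mod 2 = 0, so catch hand = L

Answer: L 6 L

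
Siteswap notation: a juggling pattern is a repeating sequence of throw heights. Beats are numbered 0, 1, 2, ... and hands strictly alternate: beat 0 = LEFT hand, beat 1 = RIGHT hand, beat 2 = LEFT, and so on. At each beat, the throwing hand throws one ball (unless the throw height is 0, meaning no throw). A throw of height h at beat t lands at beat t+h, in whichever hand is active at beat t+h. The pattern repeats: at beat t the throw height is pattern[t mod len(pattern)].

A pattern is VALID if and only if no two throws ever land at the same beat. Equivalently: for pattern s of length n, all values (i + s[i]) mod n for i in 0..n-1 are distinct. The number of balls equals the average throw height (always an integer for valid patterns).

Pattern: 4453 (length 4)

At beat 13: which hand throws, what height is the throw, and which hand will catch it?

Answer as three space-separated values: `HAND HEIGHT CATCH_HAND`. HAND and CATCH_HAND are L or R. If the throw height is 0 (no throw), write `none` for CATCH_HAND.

Beat 13: 13 mod 2 = 1, so hand = R
Throw height = pattern[13 mod 4] = pattern[1] = 4
Lands at beat 13+4=17, 17 mod 2 = 1, so catch hand = R

Answer: R 4 R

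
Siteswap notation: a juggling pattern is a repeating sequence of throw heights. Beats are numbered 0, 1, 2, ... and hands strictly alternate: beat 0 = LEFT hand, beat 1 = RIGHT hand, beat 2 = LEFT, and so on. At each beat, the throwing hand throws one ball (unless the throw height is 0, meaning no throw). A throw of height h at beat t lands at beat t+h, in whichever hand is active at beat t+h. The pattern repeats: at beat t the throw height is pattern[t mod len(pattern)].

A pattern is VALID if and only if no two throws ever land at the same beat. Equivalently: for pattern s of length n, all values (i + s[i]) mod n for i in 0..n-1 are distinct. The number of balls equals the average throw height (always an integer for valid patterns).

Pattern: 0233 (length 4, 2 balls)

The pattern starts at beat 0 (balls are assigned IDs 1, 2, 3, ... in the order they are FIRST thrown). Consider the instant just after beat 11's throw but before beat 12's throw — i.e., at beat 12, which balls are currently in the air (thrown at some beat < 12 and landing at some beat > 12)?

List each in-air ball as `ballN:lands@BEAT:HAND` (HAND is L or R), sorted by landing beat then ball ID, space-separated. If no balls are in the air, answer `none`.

Beat 1 (R): throw ball1 h=2 -> lands@3:R; in-air after throw: [b1@3:R]
Beat 2 (L): throw ball2 h=3 -> lands@5:R; in-air after throw: [b1@3:R b2@5:R]
Beat 3 (R): throw ball1 h=3 -> lands@6:L; in-air after throw: [b2@5:R b1@6:L]
Beat 5 (R): throw ball2 h=2 -> lands@7:R; in-air after throw: [b1@6:L b2@7:R]
Beat 6 (L): throw ball1 h=3 -> lands@9:R; in-air after throw: [b2@7:R b1@9:R]
Beat 7 (R): throw ball2 h=3 -> lands@10:L; in-air after throw: [b1@9:R b2@10:L]
Beat 9 (R): throw ball1 h=2 -> lands@11:R; in-air after throw: [b2@10:L b1@11:R]
Beat 10 (L): throw ball2 h=3 -> lands@13:R; in-air after throw: [b1@11:R b2@13:R]
Beat 11 (R): throw ball1 h=3 -> lands@14:L; in-air after throw: [b2@13:R b1@14:L]

Answer: ball2:lands@13:R ball1:lands@14:L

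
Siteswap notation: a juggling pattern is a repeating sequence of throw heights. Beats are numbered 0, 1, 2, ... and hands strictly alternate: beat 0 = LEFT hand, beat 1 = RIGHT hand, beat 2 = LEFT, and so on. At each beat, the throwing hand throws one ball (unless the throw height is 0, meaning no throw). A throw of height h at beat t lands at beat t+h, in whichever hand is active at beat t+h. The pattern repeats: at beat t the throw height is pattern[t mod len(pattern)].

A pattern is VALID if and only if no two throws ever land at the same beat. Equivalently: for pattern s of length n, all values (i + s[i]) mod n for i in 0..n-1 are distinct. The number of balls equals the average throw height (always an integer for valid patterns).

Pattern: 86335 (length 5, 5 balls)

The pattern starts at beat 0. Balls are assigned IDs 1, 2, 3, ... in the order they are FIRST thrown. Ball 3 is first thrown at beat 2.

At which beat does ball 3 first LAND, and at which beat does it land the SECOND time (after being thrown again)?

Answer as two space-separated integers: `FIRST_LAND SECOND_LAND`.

Beat 0 (L): throw ball1 h=8 -> lands@8:L; in-air after throw: [b1@8:L]
Beat 1 (R): throw ball2 h=6 -> lands@7:R; in-air after throw: [b2@7:R b1@8:L]
Beat 2 (L): throw ball3 h=3 -> lands@5:R; in-air after throw: [b3@5:R b2@7:R b1@8:L]
Beat 3 (R): throw ball4 h=3 -> lands@6:L; in-air after throw: [b3@5:R b4@6:L b2@7:R b1@8:L]
Beat 4 (L): throw ball5 h=5 -> lands@9:R; in-air after throw: [b3@5:R b4@6:L b2@7:R b1@8:L b5@9:R]
Beat 5 (R): throw ball3 h=8 -> lands@13:R; in-air after throw: [b4@6:L b2@7:R b1@8:L b5@9:R b3@13:R]
Beat 6 (L): throw ball4 h=6 -> lands@12:L; in-air after throw: [b2@7:R b1@8:L b5@9:R b4@12:L b3@13:R]
Beat 7 (R): throw ball2 h=3 -> lands@10:L; in-air after throw: [b1@8:L b5@9:R b2@10:L b4@12:L b3@13:R]
Beat 8 (L): throw ball1 h=3 -> lands@11:R; in-air after throw: [b5@9:R b2@10:L b1@11:R b4@12:L b3@13:R]
Beat 9 (R): throw ball5 h=5 -> lands@14:L; in-air after throw: [b2@10:L b1@11:R b4@12:L b3@13:R b5@14:L]
Beat 10 (L): throw ball2 h=8 -> lands@18:L; in-air after throw: [b1@11:R b4@12:L b3@13:R b5@14:L b2@18:L]
Beat 11 (R): throw ball1 h=6 -> lands@17:R; in-air after throw: [b4@12:L b3@13:R b5@14:L b1@17:R b2@18:L]
Beat 12 (L): throw ball4 h=3 -> lands@15:R; in-air after throw: [b3@13:R b5@14:L b4@15:R b1@17:R b2@18:L]
Beat 13 (R): throw ball3 h=3 -> lands@16:L; in-air after throw: [b5@14:L b4@15:R b3@16:L b1@17:R b2@18:L]
Ball 3: thrown@2 h=3 -> first land @5; rethrown@5 h=8 -> second land @13

Answer: 5 13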